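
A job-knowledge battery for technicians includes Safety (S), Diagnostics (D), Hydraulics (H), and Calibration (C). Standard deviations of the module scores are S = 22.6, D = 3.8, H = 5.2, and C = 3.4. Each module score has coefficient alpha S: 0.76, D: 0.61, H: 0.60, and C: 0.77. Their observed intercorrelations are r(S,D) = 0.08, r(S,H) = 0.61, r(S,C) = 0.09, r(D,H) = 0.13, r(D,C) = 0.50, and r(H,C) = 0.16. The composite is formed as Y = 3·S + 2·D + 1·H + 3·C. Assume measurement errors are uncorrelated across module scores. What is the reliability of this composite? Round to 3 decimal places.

0.790

Var(Y) = 3²·22.6² + 2²·3.8² + 5.2² + 3²·3.4² + 2·[6·22.6·3.8·0.08 + 3·22.6·5.2·0.61 + 9·22.6·3.4·0.09 + 2·3.8·5.2·0.13 + 6·3.8·3.4·0.50 + 3·5.2·3.4·0.16] = 4785.68 + 741.817 = 5527.5.
With uncorrelated errors the cross-covariances are all true-score covariance, so they carry over unchanged; only the diagonal terms shrink to ρᵢσᵢ².
True-score variance = [3²·22.6²·0.76 + 2²·3.8²·0.61 + 5.2²·0.60 + 3²·3.4²·0.77] + 741.817 = 3625.17 + 741.817 = 4366.98.
Reliability = 4366.98 / 5527.5 = 0.790.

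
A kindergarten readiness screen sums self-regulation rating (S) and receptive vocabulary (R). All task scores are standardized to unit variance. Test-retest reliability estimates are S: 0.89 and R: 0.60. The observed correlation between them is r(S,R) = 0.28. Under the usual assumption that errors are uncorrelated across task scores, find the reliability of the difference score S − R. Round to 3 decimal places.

0.646

Var(S−R) = 1 + 1 − 2·0.28 = 2 − 0.56 = 1.44.
Because errors are independent across components, Cov(Tᵢ,Tⱼ) = Cov(Xᵢ,Xⱼ); the off-diagonal part of the true-score variance is the same as above.
True-score variance = [0.89 + 0.60] − 0.56 = 1.49 − 0.56 = 0.93.
Reliability = 0.93 / 1.44 = 0.646.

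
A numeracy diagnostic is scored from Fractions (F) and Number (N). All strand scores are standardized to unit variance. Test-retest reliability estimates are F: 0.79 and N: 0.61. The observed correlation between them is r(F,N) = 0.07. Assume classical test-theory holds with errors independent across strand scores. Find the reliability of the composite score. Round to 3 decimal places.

Var(F+N) = 2 + 2·[0.07] = 2 + 0.14 = 2.14.
With uncorrelated errors the cross-covariances are all true-score covariance, so they carry over unchanged; only the diagonal terms shrink to ρᵢσᵢ².
True-score variance = [0.79 + 0.61] + 0.14 = 1.4 + 0.14 = 1.54.
Reliability = 1.54 / 2.14 = 0.720.

0.720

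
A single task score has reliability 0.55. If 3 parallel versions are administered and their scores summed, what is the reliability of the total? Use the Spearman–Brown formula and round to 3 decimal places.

ρ_k = kρ / (1 + (k−1)ρ) = 3·0.55 / (1 + 2·0.55) = 1.650 / 2.100 = 0.786.

0.786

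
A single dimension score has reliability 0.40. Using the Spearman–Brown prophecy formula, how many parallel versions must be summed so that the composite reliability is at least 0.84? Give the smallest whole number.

8

k ≥ ρ*(1−ρ₁)/(ρ₁(1−ρ*)) = 0.84·0.60 / (0.40·0.16) = 7.875.
Smallest integer k = 8.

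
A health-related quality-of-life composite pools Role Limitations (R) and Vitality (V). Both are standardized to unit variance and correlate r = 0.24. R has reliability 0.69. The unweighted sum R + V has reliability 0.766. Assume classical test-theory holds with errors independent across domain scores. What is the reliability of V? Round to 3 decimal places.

Var(R+V) = 2 + 2·0.24 = 2.480.
True-score variance = ρ_R + ρ_V + 2·0.24, so 0.766 = (0.69 + ρ_V + 0.48) / 2.480.
ρ_V = 0.766·2.480 − 0.69 − 0.48 = 0.730.

0.730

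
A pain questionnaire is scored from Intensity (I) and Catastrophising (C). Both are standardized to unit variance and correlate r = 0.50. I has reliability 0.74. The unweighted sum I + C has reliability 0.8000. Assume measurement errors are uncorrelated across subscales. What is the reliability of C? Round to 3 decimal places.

Var(I+C) = 2 + 2·0.50 = 3.000.
True-score variance = ρ_I + ρ_C + 2·0.50, so 0.8000 = (0.74 + ρ_C + 1.00) / 3.000.
ρ_C = 0.8000·3.000 − 0.74 − 1.00 = 0.660.

0.660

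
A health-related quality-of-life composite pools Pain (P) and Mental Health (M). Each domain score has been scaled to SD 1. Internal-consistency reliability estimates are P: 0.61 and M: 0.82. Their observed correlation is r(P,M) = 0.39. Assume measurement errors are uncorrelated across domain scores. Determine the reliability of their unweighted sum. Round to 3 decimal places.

Var(P+M) = 2 + 2·[0.39] = 2 + 0.78 = 2.78.
With uncorrelated errors the cross-covariances are all true-score covariance, so they carry over unchanged; only the diagonal terms shrink to ρᵢσᵢ².
True-score variance = [0.61 + 0.82] + 0.78 = 1.43 + 0.78 = 2.21.
Reliability = 2.21 / 2.78 = 0.795.

0.795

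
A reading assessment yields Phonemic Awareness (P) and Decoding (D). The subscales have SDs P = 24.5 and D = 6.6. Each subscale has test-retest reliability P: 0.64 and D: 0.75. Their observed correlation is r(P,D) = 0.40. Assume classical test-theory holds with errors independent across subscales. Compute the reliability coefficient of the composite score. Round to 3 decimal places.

Var(P+D) = 24.5² + 6.6² + 2·[24.5·6.6·0.40] = 643.81 + 129.36 = 773.17.
Because errors are independent across components, Cov(Tᵢ,Tⱼ) = Cov(Xᵢ,Xⱼ); the off-diagonal part of the true-score variance is the same as above.
True-score variance = [24.5²·0.64 + 6.6²·0.75] + 129.36 = 416.83 + 129.36 = 546.19.
Reliability = 546.19 / 773.17 = 0.706.

0.706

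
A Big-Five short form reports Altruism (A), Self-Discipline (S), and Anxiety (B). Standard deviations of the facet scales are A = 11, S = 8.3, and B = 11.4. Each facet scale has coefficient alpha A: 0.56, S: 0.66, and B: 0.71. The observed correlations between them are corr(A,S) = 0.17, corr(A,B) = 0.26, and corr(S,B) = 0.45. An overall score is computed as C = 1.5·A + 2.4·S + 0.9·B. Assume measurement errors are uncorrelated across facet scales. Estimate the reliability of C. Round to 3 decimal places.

0.754

Var(C) = 1.5²·11² + 2.4²·8.3² + 0.9²·11.4² + 2·[3.6·11·8.3·0.17 + 1.35·11·11.4·0.26 + 2.16·8.3·11.4·0.45] = 774.324 + 383.723 = 1158.05.
With uncorrelated errors the cross-covariances are all true-score covariance, so they carry over unchanged; only the diagonal terms shrink to ρᵢσᵢ².
True-score variance = [1.5²·11²·0.56 + 2.4²·8.3²·0.66 + 0.9²·11.4²·0.71] + 383.723 = 489.092 + 383.723 = 872.816.
Reliability = 872.816 / 1158.05 = 0.754.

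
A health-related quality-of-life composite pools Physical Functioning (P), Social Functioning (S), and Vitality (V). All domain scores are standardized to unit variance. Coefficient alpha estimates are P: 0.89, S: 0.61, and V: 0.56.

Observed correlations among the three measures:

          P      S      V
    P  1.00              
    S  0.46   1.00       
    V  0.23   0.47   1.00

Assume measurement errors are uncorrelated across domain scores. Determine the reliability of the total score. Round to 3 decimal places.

0.823

Var(P+S+V) = 3 + 2·[0.46 + 0.23 + 0.47] = 3 + 2.32 = 5.32.
Because errors are independent across components, Cov(Tᵢ,Tⱼ) = Cov(Xᵢ,Xⱼ); the off-diagonal part of the true-score variance is the same as above.
True-score variance = [0.89 + 0.61 + 0.56] + 2.32 = 2.06 + 2.32 = 4.38.
Reliability = 4.38 / 5.32 = 0.823.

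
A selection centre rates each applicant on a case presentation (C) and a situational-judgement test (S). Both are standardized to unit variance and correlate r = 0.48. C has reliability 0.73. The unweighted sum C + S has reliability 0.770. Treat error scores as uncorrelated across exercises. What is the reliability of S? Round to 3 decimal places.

Var(C+S) = 2 + 2·0.48 = 2.960.
True-score variance = ρ_C + ρ_S + 2·0.48, so 0.770 = (0.73 + ρ_S + 0.96) / 2.960.
ρ_S = 0.770·2.960 − 0.73 − 0.96 = 0.589.

0.589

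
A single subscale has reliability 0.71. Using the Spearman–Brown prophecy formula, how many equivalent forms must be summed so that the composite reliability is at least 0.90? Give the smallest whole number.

4

k ≥ ρ*(1−ρ₁)/(ρ₁(1−ρ*)) = 0.90·0.29 / (0.71·0.10) = 3.676.
Smallest integer k = 4.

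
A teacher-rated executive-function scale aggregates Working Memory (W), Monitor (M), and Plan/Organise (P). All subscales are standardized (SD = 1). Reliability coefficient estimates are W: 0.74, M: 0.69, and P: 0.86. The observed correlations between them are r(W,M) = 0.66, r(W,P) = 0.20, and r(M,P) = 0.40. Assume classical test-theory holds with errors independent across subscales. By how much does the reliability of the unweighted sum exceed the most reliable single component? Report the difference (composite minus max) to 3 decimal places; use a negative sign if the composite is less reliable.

Var(sum) = 3 + 2.52 = 5.52; true-score variance = 2.29 + 2.52 = 4.81; composite reliability = 0.8714.
Max component reliability = 0.8600.
Difference = 0.8714 − 0.8600 = 0.011.

0.011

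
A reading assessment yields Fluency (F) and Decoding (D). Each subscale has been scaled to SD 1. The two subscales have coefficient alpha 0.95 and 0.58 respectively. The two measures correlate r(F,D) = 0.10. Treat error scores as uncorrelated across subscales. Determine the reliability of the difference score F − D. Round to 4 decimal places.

Var(F−D) = 1 + 1 − 2·0.10 = 2 − 0.2 = 1.8.
Under uncorrelated errors the observed covariances equal the true-score covariances, so only the own-variance terms attenuate.
True-score variance = [0.95 + 0.58] − 0.2 = 1.53 − 0.2 = 1.33.
Reliability = 1.33 / 1.8 = 0.7389.

0.7389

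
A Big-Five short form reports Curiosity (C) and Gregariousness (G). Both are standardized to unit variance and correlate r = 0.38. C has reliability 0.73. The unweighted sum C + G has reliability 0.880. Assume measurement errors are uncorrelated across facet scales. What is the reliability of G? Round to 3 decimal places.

Var(C+G) = 2 + 2·0.38 = 2.760.
True-score variance = ρ_C + ρ_G + 2·0.38, so 0.880 = (0.73 + ρ_G + 0.76) / 2.760.
ρ_G = 0.880·2.760 − 0.73 − 0.76 = 0.939.

0.939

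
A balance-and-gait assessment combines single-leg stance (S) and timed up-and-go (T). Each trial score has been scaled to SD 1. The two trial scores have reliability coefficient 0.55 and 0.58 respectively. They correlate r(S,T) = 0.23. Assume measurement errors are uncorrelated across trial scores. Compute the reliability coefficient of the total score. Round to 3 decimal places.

0.646

Var(S+T) = 2 + 2·[0.23] = 2 + 0.46 = 2.46.
With uncorrelated errors the cross-covariances are all true-score covariance, so they carry over unchanged; only the diagonal terms shrink to ρᵢσᵢ².
True-score variance = [0.55 + 0.58] + 0.46 = 1.13 + 0.46 = 1.59.
Reliability = 1.59 / 2.46 = 0.646.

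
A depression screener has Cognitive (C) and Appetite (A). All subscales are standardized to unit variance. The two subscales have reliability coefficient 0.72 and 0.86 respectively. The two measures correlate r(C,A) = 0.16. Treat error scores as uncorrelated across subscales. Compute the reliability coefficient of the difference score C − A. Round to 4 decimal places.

0.7500

Var(C−A) = 1 + 1 − 2·0.16 = 2 − 0.32 = 1.68.
With uncorrelated errors the cross-covariances are all true-score covariance, so they carry over unchanged; only the diagonal terms shrink to ρᵢσᵢ².
True-score variance = [0.72 + 0.86] − 0.32 = 1.58 − 0.32 = 1.26.
Reliability = 1.26 / 1.68 = 0.7500.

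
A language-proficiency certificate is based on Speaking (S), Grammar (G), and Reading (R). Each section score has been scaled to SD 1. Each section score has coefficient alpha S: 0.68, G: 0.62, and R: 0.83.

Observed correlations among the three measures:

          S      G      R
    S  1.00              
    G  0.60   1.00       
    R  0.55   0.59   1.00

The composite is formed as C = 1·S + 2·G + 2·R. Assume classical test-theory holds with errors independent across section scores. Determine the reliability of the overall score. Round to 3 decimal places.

Var(C) = 1 + 2² + 2² + 2·[2·0.60 + 2·0.55 + 4·0.59] = 9 + 9.32 = 18.32.
Under uncorrelated errors the observed covariances equal the true-score covariances, so only the own-variance terms attenuate.
True-score variance = [0.68 + 2²·0.62 + 2²·0.83] + 9.32 = 6.48 + 9.32 = 15.8.
Reliability = 15.8 / 18.32 = 0.862.

0.862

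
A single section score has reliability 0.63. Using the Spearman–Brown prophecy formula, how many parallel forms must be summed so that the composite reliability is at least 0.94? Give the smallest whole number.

10

k ≥ ρ*(1−ρ₁)/(ρ₁(1−ρ*)) = 0.94·0.37 / (0.63·0.06) = 9.201.
Smallest integer k = 10.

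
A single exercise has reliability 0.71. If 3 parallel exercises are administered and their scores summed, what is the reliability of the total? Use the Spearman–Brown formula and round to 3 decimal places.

ρ_k = kρ / (1 + (k−1)ρ) = 3·0.71 / (1 + 2·0.71) = 2.130 / 2.420 = 0.880.

0.880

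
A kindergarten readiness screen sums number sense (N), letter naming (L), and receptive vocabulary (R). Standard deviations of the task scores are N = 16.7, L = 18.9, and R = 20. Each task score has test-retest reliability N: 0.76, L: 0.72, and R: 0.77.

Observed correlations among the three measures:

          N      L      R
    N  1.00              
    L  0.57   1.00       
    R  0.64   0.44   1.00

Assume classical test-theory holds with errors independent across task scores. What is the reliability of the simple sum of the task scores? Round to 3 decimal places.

Var(N+L+R) = 16.7² + 18.9² + 20² + 2·[16.7·18.9·0.57 + 16.7·20·0.64 + 18.9·20·0.44] = 1036.1 + 1119.98 = 2156.08.
With uncorrelated errors the cross-covariances are all true-score covariance, so they carry over unchanged; only the diagonal terms shrink to ρᵢσᵢ².
True-score variance = [16.7²·0.76 + 18.9²·0.72 + 20²·0.77] + 1119.98 = 777.148 + 1119.98 = 1897.13.
Reliability = 1897.13 / 2156.08 = 0.880.

0.880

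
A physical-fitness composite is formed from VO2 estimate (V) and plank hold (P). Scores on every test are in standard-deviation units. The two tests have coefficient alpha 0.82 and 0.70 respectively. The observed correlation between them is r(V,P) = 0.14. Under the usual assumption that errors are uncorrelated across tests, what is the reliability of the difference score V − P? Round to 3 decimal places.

Var(V−P) = 1 + 1 − 2·0.14 = 2 − 0.28 = 1.72.
With uncorrelated errors the cross-covariances are all true-score covariance, so they carry over unchanged; only the diagonal terms shrink to ρᵢσᵢ².
True-score variance = [0.82 + 0.70] − 0.28 = 1.52 − 0.28 = 1.24.
Reliability = 1.24 / 1.72 = 0.721.

0.721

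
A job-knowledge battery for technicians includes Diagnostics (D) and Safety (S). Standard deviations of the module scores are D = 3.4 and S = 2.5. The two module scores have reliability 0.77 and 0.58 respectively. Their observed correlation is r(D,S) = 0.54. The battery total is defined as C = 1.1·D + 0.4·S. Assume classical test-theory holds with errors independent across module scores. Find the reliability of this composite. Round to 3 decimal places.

0.809

Var(C) = 1.1²·3.4² + 0.4²·2.5² + 2·[0.44·3.4·2.5·0.54] = 14.9876 + 4.0392 = 19.0268.
Under uncorrelated errors the observed covariances equal the true-score covariances, so only the own-variance terms attenuate.
True-score variance = [1.1²·3.4²·0.77 + 0.4²·2.5²·0.58] + 4.0392 = 11.3505 + 4.0392 = 15.3897.
Reliability = 15.3897 / 19.0268 = 0.809.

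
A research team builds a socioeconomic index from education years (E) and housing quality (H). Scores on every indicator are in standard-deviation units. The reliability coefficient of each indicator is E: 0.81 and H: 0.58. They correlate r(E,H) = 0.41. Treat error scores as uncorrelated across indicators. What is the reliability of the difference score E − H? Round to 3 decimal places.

0.483

Var(E−H) = 1 + 1 − 2·0.41 = 2 − 0.82 = 1.18.
With uncorrelated errors the cross-covariances are all true-score covariance, so they carry over unchanged; only the diagonal terms shrink to ρᵢσᵢ².
True-score variance = [0.81 + 0.58] − 0.82 = 1.39 − 0.82 = 0.57.
Reliability = 0.57 / 1.18 = 0.483.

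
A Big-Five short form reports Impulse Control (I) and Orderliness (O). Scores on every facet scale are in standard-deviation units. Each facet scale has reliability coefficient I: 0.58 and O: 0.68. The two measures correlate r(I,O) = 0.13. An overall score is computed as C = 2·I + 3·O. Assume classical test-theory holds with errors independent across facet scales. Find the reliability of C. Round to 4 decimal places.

0.6868

Var(C) = 2² + 3² + 2·[6·0.13] = 13 + 1.56 = 14.56.
Under uncorrelated errors the observed covariances equal the true-score covariances, so only the own-variance terms attenuate.
True-score variance = [2²·0.58 + 3²·0.68] + 1.56 = 8.44 + 1.56 = 10.
Reliability = 10 / 14.56 = 0.6868.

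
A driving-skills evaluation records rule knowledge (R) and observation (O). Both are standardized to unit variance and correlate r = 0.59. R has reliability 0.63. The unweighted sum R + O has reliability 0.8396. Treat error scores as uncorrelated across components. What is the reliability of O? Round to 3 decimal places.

0.860

Var(R+O) = 2 + 2·0.59 = 3.180.
True-score variance = ρ_R + ρ_O + 2·0.59, so 0.8396 = (0.63 + ρ_O + 1.18) / 3.180.
ρ_O = 0.8396·3.180 − 0.63 − 1.18 = 0.860.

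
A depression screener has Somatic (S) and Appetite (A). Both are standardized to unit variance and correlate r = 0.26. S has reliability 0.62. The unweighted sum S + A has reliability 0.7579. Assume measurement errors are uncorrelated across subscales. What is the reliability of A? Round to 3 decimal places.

0.770

Var(S+A) = 2 + 2·0.26 = 2.520.
True-score variance = ρ_S + ρ_A + 2·0.26, so 0.7579 = (0.62 + ρ_A + 0.52) / 2.520.
ρ_A = 0.7579·2.520 − 0.62 − 0.52 = 0.770.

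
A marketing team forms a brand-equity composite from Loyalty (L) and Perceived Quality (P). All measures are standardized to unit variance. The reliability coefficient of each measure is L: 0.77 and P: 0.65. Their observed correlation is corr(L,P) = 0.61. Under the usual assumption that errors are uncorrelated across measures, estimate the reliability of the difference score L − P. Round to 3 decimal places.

0.256

Var(L−P) = 1 + 1 − 2·0.61 = 2 − 1.22 = 0.78.
With uncorrelated errors the cross-covariances are all true-score covariance, so they carry over unchanged; only the diagonal terms shrink to ρᵢσᵢ².
True-score variance = [0.77 + 0.65] − 1.22 = 1.42 − 1.22 = 0.2.
Reliability = 0.2 / 0.78 = 0.256.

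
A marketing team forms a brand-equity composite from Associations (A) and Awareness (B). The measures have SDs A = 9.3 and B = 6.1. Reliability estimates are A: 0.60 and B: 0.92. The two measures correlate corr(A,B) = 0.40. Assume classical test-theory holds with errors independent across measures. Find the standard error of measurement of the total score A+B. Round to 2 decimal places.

6.13

Var(total) = 123.7 + 45.384 = 169.084.
True-score variance = 86.1272 + 45.384 = 131.511, so reliability = 0.7778.
Error variance = 169.084 − 131.511 = 37.5728; SEM = √37.5728 = 6.13.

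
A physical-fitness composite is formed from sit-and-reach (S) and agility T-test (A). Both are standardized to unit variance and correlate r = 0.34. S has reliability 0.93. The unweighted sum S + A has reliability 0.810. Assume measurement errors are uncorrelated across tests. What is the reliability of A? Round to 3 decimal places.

0.561

Var(S+A) = 2 + 2·0.34 = 2.680.
True-score variance = ρ_S + ρ_A + 2·0.34, so 0.810 = (0.93 + ρ_A + 0.68) / 2.680.
ρ_A = 0.810·2.680 − 0.93 − 0.68 = 0.561.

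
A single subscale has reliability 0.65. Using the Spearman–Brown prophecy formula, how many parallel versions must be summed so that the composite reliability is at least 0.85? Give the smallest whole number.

k ≥ ρ*(1−ρ₁)/(ρ₁(1−ρ*)) = 0.85·0.35 / (0.65·0.15) = 3.051.
Smallest integer k = 4.

4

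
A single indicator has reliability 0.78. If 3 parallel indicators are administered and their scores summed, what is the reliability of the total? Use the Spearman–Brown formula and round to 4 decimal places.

0.9141

ρ_k = kρ / (1 + (k−1)ρ) = 3·0.78 / (1 + 2·0.78) = 2.340 / 2.560 = 0.9141.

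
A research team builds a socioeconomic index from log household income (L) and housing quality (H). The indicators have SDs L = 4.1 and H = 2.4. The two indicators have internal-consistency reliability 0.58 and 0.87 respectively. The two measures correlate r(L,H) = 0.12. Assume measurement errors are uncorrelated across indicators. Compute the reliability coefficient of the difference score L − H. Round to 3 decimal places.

0.614

Var(L−H) = 4.1² + 2.4² − 2·4.1·2.4·0.12 = 22.57 − 2.3616 = 20.2084.
With uncorrelated errors the cross-covariances are all true-score covariance, so they carry over unchanged; only the diagonal terms shrink to ρᵢσᵢ².
True-score variance = [4.1²·0.58 + 2.4²·0.87] − 2.3616 = 14.761 − 2.3616 = 12.3994.
Reliability = 12.3994 / 20.2084 = 0.614.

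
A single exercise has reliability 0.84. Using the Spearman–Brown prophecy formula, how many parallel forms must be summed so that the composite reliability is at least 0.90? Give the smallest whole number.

2

k ≥ ρ*(1−ρ₁)/(ρ₁(1−ρ*)) = 0.90·0.16 / (0.84·0.10) = 1.714.
Smallest integer k = 2.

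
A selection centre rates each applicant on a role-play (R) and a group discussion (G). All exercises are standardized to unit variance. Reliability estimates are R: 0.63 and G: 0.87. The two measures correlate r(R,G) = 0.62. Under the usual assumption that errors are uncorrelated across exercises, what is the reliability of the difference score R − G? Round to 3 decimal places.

Var(R−G) = 1 + 1 − 2·0.62 = 2 − 1.24 = 0.76.
Because errors are independent across components, Cov(Tᵢ,Tⱼ) = Cov(Xᵢ,Xⱼ); the off-diagonal part of the true-score variance is the same as above.
True-score variance = [0.63 + 0.87] − 1.24 = 1.5 − 1.24 = 0.26.
Reliability = 0.26 / 0.76 = 0.342.

0.342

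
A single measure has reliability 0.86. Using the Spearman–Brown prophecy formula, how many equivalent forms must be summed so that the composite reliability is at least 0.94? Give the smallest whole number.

3

k ≥ ρ*(1−ρ₁)/(ρ₁(1−ρ*)) = 0.94·0.14 / (0.86·0.06) = 2.550.
Smallest integer k = 3.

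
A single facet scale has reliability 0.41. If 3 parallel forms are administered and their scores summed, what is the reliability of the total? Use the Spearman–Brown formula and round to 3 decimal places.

ρ_k = kρ / (1 + (k−1)ρ) = 3·0.41 / (1 + 2·0.41) = 1.230 / 1.820 = 0.676.

0.676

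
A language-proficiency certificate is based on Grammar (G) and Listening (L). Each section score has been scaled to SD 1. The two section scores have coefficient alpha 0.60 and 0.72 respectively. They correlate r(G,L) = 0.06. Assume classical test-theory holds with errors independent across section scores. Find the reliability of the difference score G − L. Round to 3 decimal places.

Var(G−L) = 1 + 1 − 2·0.06 = 2 − 0.12 = 1.88.
Under uncorrelated errors the observed covariances equal the true-score covariances, so only the own-variance terms attenuate.
True-score variance = [0.60 + 0.72] − 0.12 = 1.32 − 0.12 = 1.2.
Reliability = 1.2 / 1.88 = 0.638.

0.638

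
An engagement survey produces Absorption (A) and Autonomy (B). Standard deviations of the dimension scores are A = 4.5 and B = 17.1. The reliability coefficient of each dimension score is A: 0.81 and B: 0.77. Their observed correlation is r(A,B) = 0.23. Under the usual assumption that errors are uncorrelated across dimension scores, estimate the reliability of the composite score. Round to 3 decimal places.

0.796

Var(A+B) = 4.5² + 17.1² + 2·[4.5·17.1·0.23] = 312.66 + 35.397 = 348.057.
With uncorrelated errors the cross-covariances are all true-score covariance, so they carry over unchanged; only the diagonal terms shrink to ρᵢσᵢ².
True-score variance = [4.5²·0.81 + 17.1²·0.77] + 35.397 = 241.558 + 35.397 = 276.955.
Reliability = 276.955 / 348.057 = 0.796.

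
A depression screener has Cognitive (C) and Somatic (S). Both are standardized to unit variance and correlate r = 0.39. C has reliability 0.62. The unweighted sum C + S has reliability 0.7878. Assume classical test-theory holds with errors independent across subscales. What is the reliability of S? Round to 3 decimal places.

0.790

Var(C+S) = 2 + 2·0.39 = 2.780.
True-score variance = ρ_C + ρ_S + 2·0.39, so 0.7878 = (0.62 + ρ_S + 0.78) / 2.780.
ρ_S = 0.7878·2.780 − 0.62 − 0.78 = 0.790.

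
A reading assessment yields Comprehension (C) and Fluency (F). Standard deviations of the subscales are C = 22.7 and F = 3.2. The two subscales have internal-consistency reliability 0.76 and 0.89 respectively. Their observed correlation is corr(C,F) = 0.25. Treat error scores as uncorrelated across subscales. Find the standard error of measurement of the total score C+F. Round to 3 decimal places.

Var(total) = 525.53 + 36.32 = 561.85.
True-score variance = 400.734 + 36.32 = 437.054, so reliability = 0.7779.
Error variance = 561.85 − 437.054 = 124.796; SEM = √124.796 = 11.171.

11.171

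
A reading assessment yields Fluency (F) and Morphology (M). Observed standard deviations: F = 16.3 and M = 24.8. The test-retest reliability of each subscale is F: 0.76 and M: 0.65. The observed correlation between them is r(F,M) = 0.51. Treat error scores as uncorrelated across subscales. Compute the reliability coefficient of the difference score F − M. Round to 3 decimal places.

Var(F−M) = 16.3² + 24.8² − 2·16.3·24.8·0.51 = 880.73 − 412.325 = 468.405.
With uncorrelated errors the cross-covariances are all true-score covariance, so they carry over unchanged; only the diagonal terms shrink to ρᵢσᵢ².
True-score variance = [16.3²·0.76 + 24.8²·0.65] − 412.325 = 601.7 − 412.325 = 189.376.
Reliability = 189.376 / 468.405 = 0.404.

0.404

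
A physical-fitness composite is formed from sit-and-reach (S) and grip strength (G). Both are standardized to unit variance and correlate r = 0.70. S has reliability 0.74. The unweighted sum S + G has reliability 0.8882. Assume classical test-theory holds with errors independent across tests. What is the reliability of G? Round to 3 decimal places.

Var(S+G) = 2 + 2·0.70 = 3.400.
True-score variance = ρ_S + ρ_G + 2·0.70, so 0.8882 = (0.74 + ρ_G + 1.40) / 3.400.
ρ_G = 0.8882·3.400 − 0.74 − 1.40 = 0.880.

0.880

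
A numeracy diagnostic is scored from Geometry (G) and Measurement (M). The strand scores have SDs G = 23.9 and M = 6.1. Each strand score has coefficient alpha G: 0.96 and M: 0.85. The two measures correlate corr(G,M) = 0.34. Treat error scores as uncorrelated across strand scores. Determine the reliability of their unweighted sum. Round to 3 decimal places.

Var(G+M) = 23.9² + 6.1² + 2·[23.9·6.1·0.34] = 608.42 + 99.1372 = 707.557.
Under uncorrelated errors the observed covariances equal the true-score covariances, so only the own-variance terms attenuate.
True-score variance = [23.9²·0.96 + 6.1²·0.85] + 99.1372 = 579.99 + 99.1372 = 679.127.
Reliability = 679.127 / 707.557 = 0.960.

0.960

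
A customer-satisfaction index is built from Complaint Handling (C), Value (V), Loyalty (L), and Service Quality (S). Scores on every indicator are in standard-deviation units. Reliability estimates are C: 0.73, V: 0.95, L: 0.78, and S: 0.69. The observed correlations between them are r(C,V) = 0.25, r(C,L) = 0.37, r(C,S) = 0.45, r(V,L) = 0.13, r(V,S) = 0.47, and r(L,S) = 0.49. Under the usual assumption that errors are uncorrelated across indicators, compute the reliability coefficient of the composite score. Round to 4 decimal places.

Var(C+V+L+S) = 4 + 2·[0.25 + 0.37 + 0.45 + 0.13 + 0.47 + 0.49] = 4 + 4.32 = 8.32.
Because errors are independent across components, Cov(Tᵢ,Tⱼ) = Cov(Xᵢ,Xⱼ); the off-diagonal part of the true-score variance is the same as above.
True-score variance = [0.73 + 0.95 + 0.78 + 0.69] + 4.32 = 3.15 + 4.32 = 7.47.
Reliability = 7.47 / 8.32 = 0.8978.

0.8978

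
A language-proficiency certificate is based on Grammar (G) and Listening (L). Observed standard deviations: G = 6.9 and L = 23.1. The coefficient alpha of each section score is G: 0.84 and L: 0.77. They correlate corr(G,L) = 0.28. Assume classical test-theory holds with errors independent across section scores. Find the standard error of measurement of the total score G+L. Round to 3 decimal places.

11.417

Var(total) = 581.22 + 89.2584 = 670.478.
True-score variance = 450.872 + 89.2584 = 540.131, so reliability = 0.8056.
Error variance = 670.478 − 540.131 = 130.348; SEM = √130.348 = 11.417.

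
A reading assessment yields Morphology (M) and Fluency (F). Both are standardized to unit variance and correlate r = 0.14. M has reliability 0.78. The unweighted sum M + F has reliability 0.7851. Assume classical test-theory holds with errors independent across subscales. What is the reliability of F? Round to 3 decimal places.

Var(M+F) = 2 + 2·0.14 = 2.280.
True-score variance = ρ_M + ρ_F + 2·0.14, so 0.7851 = (0.78 + ρ_F + 0.28) / 2.280.
ρ_F = 0.7851·2.280 − 0.78 − 0.28 = 0.730.

0.730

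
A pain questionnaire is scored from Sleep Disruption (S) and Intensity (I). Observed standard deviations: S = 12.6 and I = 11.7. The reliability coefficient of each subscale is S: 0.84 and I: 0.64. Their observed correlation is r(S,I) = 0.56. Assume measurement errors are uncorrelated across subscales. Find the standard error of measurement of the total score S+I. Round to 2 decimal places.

8.64

Var(total) = 295.65 + 165.11 = 460.76.
True-score variance = 220.968 + 165.11 = 386.078, so reliability = 0.8379.
Error variance = 460.76 − 386.078 = 74.682; SEM = √74.682 = 8.64.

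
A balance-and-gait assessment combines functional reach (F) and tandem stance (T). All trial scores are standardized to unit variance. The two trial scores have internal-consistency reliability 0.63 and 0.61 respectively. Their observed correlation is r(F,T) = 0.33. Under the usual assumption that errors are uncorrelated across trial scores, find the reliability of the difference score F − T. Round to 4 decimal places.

0.4328

Var(F−T) = 1 + 1 − 2·0.33 = 2 − 0.66 = 1.34.
With uncorrelated errors the cross-covariances are all true-score covariance, so they carry over unchanged; only the diagonal terms shrink to ρᵢσᵢ².
True-score variance = [0.63 + 0.61] − 0.66 = 1.24 − 0.66 = 0.58.
Reliability = 0.58 / 1.34 = 0.4328.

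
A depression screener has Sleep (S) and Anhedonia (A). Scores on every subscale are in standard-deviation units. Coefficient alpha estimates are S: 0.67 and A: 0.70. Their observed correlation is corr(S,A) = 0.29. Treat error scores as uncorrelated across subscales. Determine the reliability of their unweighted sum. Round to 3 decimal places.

Var(S+A) = 2 + 2·[0.29] = 2 + 0.58 = 2.58.
Because errors are independent across components, Cov(Tᵢ,Tⱼ) = Cov(Xᵢ,Xⱼ); the off-diagonal part of the true-score variance is the same as above.
True-score variance = [0.67 + 0.70] + 0.58 = 1.37 + 0.58 = 1.95.
Reliability = 1.95 / 2.58 = 0.756.

0.756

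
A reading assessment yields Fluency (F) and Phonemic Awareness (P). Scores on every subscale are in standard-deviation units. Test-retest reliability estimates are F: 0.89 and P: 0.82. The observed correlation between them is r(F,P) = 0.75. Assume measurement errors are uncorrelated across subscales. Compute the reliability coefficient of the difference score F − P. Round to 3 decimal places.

Var(F−P) = 1 + 1 − 2·0.75 = 2 − 1.5 = 0.5.
Because errors are independent across components, Cov(Tᵢ,Tⱼ) = Cov(Xᵢ,Xⱼ); the off-diagonal part of the true-score variance is the same as above.
True-score variance = [0.89 + 0.82] − 1.5 = 1.71 − 1.5 = 0.21.
Reliability = 0.21 / 0.5 = 0.420.

0.420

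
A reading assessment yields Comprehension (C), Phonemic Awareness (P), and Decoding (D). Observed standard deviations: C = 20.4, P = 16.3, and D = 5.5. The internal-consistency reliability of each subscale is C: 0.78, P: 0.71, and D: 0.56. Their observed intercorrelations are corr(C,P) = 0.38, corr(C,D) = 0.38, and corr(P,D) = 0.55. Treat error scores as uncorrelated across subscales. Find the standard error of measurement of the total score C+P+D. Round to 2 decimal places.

13.49

Var(total) = 712.1 + 436.602 = 1148.7.
True-score variance = 530.185 + 436.602 = 966.787, so reliability = 0.8416.
Error variance = 1148.7 − 966.787 = 181.915; SEM = √181.915 = 13.49.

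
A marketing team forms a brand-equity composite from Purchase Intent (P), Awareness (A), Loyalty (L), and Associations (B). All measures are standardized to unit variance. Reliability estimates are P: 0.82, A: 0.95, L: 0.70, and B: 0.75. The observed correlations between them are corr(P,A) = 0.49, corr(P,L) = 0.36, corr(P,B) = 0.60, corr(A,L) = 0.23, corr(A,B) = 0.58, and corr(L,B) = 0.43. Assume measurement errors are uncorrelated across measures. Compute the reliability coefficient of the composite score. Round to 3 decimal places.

0.917

Var(P+A+L+B) = 4 + 2·[0.49 + 0.36 + 0.60 + 0.23 + 0.58 + 0.43] = 4 + 5.38 = 9.38.
Because errors are independent across components, Cov(Tᵢ,Tⱼ) = Cov(Xᵢ,Xⱼ); the off-diagonal part of the true-score variance is the same as above.
True-score variance = [0.82 + 0.95 + 0.70 + 0.75] + 5.38 = 3.22 + 5.38 = 8.6.
Reliability = 8.6 / 9.38 = 0.917.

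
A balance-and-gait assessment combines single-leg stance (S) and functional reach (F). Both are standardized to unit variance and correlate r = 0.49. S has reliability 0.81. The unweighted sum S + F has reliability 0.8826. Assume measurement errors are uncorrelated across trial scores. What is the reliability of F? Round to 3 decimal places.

0.840

Var(S+F) = 2 + 2·0.49 = 2.980.
True-score variance = ρ_S + ρ_F + 2·0.49, so 0.8826 = (0.81 + ρ_F + 0.98) / 2.980.
ρ_F = 0.8826·2.980 − 0.81 − 0.98 = 0.840.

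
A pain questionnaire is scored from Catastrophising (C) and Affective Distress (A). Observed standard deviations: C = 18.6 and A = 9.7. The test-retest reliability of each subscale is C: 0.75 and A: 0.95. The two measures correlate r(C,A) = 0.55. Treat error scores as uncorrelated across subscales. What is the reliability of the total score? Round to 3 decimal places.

0.857

Var(C+A) = 18.6² + 9.7² + 2·[18.6·9.7·0.55] = 440.05 + 198.462 = 638.512.
Because errors are independent across components, Cov(Tᵢ,Tⱼ) = Cov(Xᵢ,Xⱼ); the off-diagonal part of the true-score variance is the same as above.
True-score variance = [18.6²·0.75 + 9.7²·0.95] + 198.462 = 348.856 + 198.462 = 547.317.
Reliability = 547.317 / 638.512 = 0.857.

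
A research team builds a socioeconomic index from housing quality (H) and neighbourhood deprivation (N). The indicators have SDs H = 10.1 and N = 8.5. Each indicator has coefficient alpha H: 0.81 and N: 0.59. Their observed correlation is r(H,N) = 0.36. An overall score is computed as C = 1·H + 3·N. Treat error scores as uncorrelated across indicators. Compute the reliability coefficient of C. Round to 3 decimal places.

Var(C) = 10.1² + 3²·8.5² + 2·[3·10.1·8.5·0.36] = 752.26 + 185.436 = 937.696.
Because errors are independent across components, Cov(Tᵢ,Tⱼ) = Cov(Xᵢ,Xⱼ); the off-diagonal part of the true-score variance is the same as above.
True-score variance = [10.1²·0.81 + 3²·8.5²·0.59] + 185.436 = 466.276 + 185.436 = 651.712.
Reliability = 651.712 / 937.696 = 0.695.

0.695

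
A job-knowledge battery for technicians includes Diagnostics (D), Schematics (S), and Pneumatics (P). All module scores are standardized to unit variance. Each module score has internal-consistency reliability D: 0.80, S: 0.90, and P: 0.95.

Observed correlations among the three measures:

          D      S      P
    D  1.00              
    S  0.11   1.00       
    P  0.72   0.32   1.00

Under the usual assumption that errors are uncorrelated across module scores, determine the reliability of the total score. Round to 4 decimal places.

0.9340

Var(D+S+P) = 3 + 2·[0.11 + 0.72 + 0.32] = 3 + 2.3 = 5.3.
With uncorrelated errors the cross-covariances are all true-score covariance, so they carry over unchanged; only the diagonal terms shrink to ρᵢσᵢ².
True-score variance = [0.80 + 0.90 + 0.95] + 2.3 = 2.65 + 2.3 = 4.95.
Reliability = 4.95 / 5.3 = 0.9340.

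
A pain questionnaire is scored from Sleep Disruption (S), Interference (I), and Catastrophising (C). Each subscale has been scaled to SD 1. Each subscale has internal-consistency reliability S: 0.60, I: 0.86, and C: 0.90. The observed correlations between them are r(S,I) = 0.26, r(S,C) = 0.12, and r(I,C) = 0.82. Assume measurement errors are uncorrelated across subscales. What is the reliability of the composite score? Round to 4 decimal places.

0.8815

Var(S+I+C) = 3 + 2·[0.26 + 0.12 + 0.82] = 3 + 2.4 = 5.4.
With uncorrelated errors the cross-covariances are all true-score covariance, so they carry over unchanged; only the diagonal terms shrink to ρᵢσᵢ².
True-score variance = [0.60 + 0.86 + 0.90] + 2.4 = 2.36 + 2.4 = 4.76.
Reliability = 4.76 / 5.4 = 0.8815.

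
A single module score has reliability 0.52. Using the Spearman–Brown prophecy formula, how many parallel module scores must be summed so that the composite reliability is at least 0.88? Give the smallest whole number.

7

k ≥ ρ*(1−ρ₁)/(ρ₁(1−ρ*)) = 0.88·0.48 / (0.52·0.12) = 6.769.
Smallest integer k = 7.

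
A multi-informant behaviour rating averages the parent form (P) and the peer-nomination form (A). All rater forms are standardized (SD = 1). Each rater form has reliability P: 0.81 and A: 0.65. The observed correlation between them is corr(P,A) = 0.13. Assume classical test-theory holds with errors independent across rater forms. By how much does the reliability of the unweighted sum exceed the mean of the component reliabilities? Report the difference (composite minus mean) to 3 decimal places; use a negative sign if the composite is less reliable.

0.031

Var(sum) = 2 + 0.26 = 2.26; true-score variance = 1.46 + 0.26 = 1.72; composite reliability = 0.7611.
Mean component reliability = 0.7300.
Difference = 0.7611 − 0.7300 = 0.031.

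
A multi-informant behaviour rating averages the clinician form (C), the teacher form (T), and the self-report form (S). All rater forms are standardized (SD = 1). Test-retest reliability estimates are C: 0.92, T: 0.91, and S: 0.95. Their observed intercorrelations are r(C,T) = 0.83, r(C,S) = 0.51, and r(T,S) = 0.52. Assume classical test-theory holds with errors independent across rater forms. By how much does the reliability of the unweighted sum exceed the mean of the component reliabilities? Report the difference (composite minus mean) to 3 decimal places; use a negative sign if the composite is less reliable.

0.041

Var(sum) = 3 + 3.72 = 6.72; true-score variance = 2.78 + 3.72 = 6.5; composite reliability = 0.9673.
Mean component reliability = 0.9267.
Difference = 0.9673 − 0.9267 = 0.041.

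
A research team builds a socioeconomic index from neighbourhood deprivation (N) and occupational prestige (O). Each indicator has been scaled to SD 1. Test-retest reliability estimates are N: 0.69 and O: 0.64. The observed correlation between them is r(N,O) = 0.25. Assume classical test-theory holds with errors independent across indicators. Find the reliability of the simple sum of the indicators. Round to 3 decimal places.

0.732

Var(N+O) = 2 + 2·[0.25] = 2 + 0.5 = 2.5.
Because errors are independent across components, Cov(Tᵢ,Tⱼ) = Cov(Xᵢ,Xⱼ); the off-diagonal part of the true-score variance is the same as above.
True-score variance = [0.69 + 0.64] + 0.5 = 1.33 + 0.5 = 1.83.
Reliability = 1.83 / 2.5 = 0.732.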